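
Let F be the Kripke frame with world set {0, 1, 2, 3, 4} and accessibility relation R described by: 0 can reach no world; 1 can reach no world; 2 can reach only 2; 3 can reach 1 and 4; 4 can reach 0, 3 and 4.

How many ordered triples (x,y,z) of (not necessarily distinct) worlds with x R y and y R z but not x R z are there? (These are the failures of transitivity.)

Enumerating: (3,4,0), (3,4,3), (4,3,1).

3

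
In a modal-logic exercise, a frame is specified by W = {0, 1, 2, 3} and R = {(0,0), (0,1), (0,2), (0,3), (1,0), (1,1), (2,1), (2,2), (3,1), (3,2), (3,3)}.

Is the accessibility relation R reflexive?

Reflexive: yes — every world is R-related to itself.

Yes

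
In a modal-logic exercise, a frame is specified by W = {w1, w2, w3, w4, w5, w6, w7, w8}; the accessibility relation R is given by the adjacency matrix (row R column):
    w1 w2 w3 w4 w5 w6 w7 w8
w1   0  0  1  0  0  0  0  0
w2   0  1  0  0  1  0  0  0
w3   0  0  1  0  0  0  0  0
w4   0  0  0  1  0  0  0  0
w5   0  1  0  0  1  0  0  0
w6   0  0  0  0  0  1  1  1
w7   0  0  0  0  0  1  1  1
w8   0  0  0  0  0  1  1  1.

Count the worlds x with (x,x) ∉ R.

Enumerating: w1.

1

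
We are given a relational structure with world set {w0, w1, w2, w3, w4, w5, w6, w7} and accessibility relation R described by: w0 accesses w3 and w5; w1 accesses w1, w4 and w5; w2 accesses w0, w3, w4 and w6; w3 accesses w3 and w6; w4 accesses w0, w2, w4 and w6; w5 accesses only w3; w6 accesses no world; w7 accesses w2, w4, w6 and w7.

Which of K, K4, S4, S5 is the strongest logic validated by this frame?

Transitive (axiom 4): no — w0 R w3 and w3 R w6, but not w0 R w6.
Reflexive (axiom T): no — w0 is not related to itself.
Euclidean (axiom 5): no — w0 R w3 and w0 R w5, but not w3 R w5.
So F validates K; K4 would additionally require R to be transitive. The strongest is K.

K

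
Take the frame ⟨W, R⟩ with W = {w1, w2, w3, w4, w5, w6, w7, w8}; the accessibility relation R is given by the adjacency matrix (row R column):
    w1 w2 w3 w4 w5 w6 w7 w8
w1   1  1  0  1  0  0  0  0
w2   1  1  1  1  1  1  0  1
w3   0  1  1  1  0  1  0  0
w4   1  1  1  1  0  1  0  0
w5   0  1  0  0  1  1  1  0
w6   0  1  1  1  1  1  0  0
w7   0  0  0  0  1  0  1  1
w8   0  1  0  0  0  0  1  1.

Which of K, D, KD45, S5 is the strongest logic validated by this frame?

D

Serial (axiom D): yes — every world has a successor (e.g. w1 R w1).
Euclidean (axiom 5): no — w2 R w1 and w2 R w3, but not w1 R w3.
Transitive (axiom 4): no — w1 R w2 and w2 R w3, but not w1 R w3.
Reflexive (axiom T): yes — every world is R-related to itself.
So F validates K, D; KD45 would additionally require R to be Euclidean and transitive. The strongest is D.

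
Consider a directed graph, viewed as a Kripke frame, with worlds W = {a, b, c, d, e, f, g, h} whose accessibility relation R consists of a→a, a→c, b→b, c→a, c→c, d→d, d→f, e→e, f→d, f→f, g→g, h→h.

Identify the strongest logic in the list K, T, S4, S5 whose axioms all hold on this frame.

Reflexive (axiom T): yes — every world is R-related to itself.
Transitive (axiom 4): yes — every two-step R-path is closed by a direct edge.
Euclidean (axiom 5): yes — any two successors of a common world are R-related.
So F validates K, T, S4, S5. The strongest is S5.

S5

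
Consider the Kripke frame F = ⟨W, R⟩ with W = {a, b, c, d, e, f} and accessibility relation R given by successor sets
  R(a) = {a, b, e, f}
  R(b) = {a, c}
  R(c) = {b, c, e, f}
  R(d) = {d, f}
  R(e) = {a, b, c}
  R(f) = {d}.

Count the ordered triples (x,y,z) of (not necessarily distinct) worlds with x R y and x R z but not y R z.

24

Enumerating: (a,b,b), (a,b,e), (a,b,f), (a,e,e), (a,e,f), (a,f,a), (a,f,b), (a,f,e), (a,f,f), (b,a,c), (b,c,a), (c,b,b), … and 12 more.
Total: 24.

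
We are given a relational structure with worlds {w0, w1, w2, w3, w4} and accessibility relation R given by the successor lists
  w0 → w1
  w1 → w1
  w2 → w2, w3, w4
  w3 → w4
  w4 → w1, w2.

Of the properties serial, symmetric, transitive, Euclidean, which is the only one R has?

Serial: yes — every world has a successor (e.g. w0 R w1).
Symmetric: no — w0 R w1 but not w1 R w0.
Transitive: no — w2 R w4 and w4 R w1, but not w2 R w1.
Euclidean: no — w2 R w4 and w2 R w3, but not w4 R w3.
Only serial holds.

serial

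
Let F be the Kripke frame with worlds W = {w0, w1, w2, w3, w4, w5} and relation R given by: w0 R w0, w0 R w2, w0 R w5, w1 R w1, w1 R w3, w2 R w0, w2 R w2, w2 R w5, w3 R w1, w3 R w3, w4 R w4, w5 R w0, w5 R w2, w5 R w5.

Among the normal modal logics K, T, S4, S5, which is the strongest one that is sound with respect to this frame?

S5

Reflexive (axiom T): yes — every world is R-related to itself.
Transitive (axiom 4): yes — every two-step R-path is closed by a direct edge.
Euclidean (axiom 5): yes — any two successors of a common world are R-related.
So F validates K, T, S4, S5. The strongest is S5.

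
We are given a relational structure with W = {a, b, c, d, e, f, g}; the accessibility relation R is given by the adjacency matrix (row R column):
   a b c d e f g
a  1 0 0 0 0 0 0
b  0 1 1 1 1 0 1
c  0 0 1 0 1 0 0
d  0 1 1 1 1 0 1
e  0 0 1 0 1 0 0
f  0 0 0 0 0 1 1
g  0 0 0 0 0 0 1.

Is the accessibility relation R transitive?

Yes

Transitive: yes — every two-step R-path is closed by a direct edge.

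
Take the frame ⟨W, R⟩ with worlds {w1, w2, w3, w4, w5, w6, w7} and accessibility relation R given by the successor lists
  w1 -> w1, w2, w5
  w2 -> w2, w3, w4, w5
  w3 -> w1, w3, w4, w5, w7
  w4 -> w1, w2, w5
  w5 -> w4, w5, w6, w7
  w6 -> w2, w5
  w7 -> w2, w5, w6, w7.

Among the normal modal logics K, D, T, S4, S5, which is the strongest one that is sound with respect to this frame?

D

Serial (axiom D): yes — every world has a successor (e.g. w1 R w1).
Reflexive (axiom T): no — w4 is not related to itself.
Transitive (axiom 4): no — w1 R w2 and w2 R w3, but not w1 R w3.
Euclidean (axiom 5): no — w1 R w5 and w1 R w2, but not w5 R w2.
So F validates K, D; T would additionally require R to be reflexive. The strongest is D.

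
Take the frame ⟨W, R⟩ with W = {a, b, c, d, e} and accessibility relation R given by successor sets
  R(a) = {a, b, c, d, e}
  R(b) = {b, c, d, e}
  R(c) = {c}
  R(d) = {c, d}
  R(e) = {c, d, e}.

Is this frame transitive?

Transitive: yes — every two-step R-path is closed by a direct edge.

Yes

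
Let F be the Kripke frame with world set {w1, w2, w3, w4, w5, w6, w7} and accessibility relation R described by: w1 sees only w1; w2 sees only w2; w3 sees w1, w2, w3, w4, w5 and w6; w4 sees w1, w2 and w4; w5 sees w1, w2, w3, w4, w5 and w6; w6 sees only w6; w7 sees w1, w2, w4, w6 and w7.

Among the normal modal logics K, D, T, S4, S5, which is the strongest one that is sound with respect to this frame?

Serial (axiom D): yes — every world has a successor (e.g. w1 R w1).
Reflexive (axiom T): yes — every world is R-related to itself.
Transitive (axiom 4): yes — every two-step R-path is closed by a direct edge.
Euclidean (axiom 5): no — w3 R w1 and w3 R w2, but not w1 R w2.
So F validates K, D, T, S4; S5 would additionally require R to be Euclidean. The strongest is S4.

S4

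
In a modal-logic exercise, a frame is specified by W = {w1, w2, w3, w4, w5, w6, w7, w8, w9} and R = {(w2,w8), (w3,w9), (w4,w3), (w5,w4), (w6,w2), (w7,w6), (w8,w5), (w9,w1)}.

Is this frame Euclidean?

Euclidean: no — w2 R w8 and w2 R w8, but not w8 R w8.

No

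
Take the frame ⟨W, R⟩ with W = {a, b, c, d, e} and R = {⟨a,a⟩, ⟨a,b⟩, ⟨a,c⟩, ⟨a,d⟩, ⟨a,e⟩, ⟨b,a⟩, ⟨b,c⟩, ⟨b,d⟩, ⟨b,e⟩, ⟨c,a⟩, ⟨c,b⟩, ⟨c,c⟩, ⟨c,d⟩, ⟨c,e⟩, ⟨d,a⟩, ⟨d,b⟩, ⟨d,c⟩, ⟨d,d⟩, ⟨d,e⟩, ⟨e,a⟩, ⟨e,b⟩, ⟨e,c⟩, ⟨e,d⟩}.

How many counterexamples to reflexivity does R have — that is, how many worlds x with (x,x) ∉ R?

Enumerating: b, e.

2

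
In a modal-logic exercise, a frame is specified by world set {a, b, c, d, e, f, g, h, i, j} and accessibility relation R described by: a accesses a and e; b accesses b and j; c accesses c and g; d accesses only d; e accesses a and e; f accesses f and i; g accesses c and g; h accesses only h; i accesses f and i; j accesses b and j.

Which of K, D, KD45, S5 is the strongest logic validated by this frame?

S5

Serial (axiom D): yes — every world has a successor (e.g. a R a).
Euclidean (axiom 5): yes — any two successors of a common world are R-related.
Transitive (axiom 4): yes — every two-step R-path is closed by a direct edge.
Reflexive (axiom T): yes — every world is R-related to itself.
So F validates K, D, KD45, S5. The strongest is S5.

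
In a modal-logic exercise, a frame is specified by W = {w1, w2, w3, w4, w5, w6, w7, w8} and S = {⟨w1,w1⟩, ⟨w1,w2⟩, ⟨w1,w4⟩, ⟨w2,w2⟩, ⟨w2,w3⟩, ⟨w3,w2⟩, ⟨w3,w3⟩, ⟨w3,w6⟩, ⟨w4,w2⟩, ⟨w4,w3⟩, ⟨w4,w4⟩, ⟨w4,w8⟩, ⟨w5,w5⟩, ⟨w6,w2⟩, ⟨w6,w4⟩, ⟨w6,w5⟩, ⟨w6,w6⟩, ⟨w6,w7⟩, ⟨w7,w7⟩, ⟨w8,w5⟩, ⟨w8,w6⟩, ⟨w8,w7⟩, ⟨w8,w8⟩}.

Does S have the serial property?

Serial: yes — every world has a successor (e.g. w1 S w1).

Yes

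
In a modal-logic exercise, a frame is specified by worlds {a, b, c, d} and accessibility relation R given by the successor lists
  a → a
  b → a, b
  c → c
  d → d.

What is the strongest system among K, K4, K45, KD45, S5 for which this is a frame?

Transitive (axiom 4): yes — every two-step R-path is closed by a direct edge.
Euclidean (axiom 5): no — b R a and b R b, but not a R b.
Serial (axiom D): yes — every world has a successor (e.g. a R a).
Reflexive (axiom T): yes — every world is R-related to itself.
So F validates K, K4; K45 would additionally require R to be Euclidean. The strongest is K4.

K4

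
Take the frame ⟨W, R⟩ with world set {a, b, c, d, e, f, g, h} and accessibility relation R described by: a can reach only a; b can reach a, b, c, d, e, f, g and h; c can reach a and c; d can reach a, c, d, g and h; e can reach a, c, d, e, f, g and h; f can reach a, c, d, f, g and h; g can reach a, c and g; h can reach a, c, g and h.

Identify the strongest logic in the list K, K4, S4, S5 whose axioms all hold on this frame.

S4

Transitive (axiom 4): yes — every two-step R-path is closed by a direct edge.
Reflexive (axiom T): yes — every world is R-related to itself.
Euclidean (axiom 5): no — b R a and b R c, but not a R c.
So F validates K, K4, S4; S5 would additionally require R to be Euclidean. The strongest is S4.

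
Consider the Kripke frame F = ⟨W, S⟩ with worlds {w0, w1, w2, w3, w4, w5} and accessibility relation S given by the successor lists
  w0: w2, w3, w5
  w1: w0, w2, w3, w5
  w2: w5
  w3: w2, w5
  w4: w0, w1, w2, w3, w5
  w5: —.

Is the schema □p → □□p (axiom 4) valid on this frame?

Axiom 4 corresponds to the accessibility relation being transitive.
Transitive: yes — every two-step S-path is closed by a direct edge.

Yes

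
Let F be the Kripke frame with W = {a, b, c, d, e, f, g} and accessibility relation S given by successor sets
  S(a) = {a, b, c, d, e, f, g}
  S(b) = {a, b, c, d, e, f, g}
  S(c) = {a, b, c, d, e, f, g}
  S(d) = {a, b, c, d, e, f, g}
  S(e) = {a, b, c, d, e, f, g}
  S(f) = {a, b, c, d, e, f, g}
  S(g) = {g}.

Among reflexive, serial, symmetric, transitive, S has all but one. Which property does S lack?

symmetric

Reflexive: yes — every world is S-related to itself.
Serial: yes — every world has a successor (e.g. a S a).
Symmetric: no — a S g but not g S a.
Transitive: yes — every two-step S-path is closed by a direct edge.
Only symmetric fails.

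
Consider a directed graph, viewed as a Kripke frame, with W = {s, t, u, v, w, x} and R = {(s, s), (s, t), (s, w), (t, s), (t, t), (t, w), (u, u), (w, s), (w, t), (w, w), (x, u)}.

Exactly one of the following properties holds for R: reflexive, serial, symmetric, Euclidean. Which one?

Reflexive: no — v is not related to itself.
Serial: no — v has no R-successor.
Symmetric: no — x R u but not u R x.
Euclidean: yes — any two successors of a common world are R-related.
Only Euclidean holds.

Euclidean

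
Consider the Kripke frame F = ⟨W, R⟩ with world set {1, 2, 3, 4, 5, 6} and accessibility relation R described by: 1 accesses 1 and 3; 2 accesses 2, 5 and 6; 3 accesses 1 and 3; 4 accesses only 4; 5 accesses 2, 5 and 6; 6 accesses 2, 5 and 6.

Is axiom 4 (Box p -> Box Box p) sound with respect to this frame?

Yes

The schema 4 characterises exactly the transitive frames.
Transitive: yes — every two-step R-path is closed by a direct edge.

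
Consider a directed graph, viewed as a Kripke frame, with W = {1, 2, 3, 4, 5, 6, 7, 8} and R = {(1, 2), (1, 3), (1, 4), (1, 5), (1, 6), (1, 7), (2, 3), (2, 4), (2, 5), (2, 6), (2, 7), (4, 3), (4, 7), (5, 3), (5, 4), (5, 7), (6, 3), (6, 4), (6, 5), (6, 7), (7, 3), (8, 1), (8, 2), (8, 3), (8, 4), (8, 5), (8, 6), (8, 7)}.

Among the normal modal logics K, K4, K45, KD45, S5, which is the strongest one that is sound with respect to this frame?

K4

Transitive (axiom 4): yes — every two-step R-path is closed by a direct edge.
Euclidean (axiom 5): no — 1 R 3 and 1 R 2, but not 3 R 2.
Serial (axiom D): no — 3 has no R-successor.
Reflexive (axiom T): no — 1 is not related to itself.
So F validates K, K4; K45 would additionally require R to be Euclidean. The strongest is K4.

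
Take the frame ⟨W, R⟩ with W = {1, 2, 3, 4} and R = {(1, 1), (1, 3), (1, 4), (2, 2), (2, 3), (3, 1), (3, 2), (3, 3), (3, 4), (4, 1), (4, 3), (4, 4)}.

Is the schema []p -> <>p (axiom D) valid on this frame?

Yes

Axiom D corresponds to the accessibility relation being serial.
Serial: yes — every world has a successor (e.g. 1 R 1).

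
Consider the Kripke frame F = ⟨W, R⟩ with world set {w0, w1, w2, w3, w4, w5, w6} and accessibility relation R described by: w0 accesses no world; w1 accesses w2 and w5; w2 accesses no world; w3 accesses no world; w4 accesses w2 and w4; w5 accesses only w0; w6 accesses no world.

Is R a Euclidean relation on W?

Euclidean: no — w1 R w2 and w1 R w5, but not w2 R w5.

No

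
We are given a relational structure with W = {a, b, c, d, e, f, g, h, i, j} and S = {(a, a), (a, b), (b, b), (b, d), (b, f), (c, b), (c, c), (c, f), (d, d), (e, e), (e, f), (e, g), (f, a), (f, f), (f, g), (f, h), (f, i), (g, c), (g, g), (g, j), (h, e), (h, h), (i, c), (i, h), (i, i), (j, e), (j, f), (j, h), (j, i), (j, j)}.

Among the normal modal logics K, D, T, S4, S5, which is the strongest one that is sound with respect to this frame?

T

Serial (axiom D): yes — every world has a successor (e.g. a S a).
Reflexive (axiom T): yes — every world is S-related to itself.
Transitive (axiom 4): no — a S b and b S d, but not a S d.
Euclidean (axiom 5): no — b S d and b S f, but not d S f.
So F validates K, D, T; S4 would additionally require S to be transitive. The strongest is T.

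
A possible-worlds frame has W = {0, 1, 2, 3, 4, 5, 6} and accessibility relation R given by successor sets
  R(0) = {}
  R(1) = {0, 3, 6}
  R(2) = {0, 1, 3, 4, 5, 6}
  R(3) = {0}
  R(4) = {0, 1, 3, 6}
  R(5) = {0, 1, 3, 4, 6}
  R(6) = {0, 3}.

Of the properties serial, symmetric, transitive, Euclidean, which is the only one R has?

transitive

Serial: no — 0 has no R-successor.
Symmetric: no — 1 R 0 but not 0 R 1.
Transitive: yes — every two-step R-path is closed by a direct edge.
Euclidean: no — 1 R 0 and 1 R 3, but not 0 R 3.
Only transitive holds.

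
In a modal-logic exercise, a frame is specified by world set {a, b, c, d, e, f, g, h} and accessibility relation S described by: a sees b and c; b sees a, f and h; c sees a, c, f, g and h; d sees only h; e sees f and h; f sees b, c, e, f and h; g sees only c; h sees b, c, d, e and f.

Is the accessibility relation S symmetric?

Symmetric: yes — every pair in S has its reverse in S.

Yes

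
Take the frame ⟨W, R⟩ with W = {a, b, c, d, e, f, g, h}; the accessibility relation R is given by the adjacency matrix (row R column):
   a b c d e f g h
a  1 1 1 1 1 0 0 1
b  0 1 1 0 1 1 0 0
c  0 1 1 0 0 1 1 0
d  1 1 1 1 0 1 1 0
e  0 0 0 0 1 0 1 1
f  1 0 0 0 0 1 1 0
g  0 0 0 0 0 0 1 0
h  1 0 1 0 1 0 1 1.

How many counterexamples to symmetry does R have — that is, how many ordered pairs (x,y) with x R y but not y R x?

Enumerating: (a,b), (a,c), (a,e), (b,e), (b,f), (c,f), (c,g), (d,b), (d,c), (d,f), (d,g), (e,g), (f,a), (f,g), (h,c), (h,g).

16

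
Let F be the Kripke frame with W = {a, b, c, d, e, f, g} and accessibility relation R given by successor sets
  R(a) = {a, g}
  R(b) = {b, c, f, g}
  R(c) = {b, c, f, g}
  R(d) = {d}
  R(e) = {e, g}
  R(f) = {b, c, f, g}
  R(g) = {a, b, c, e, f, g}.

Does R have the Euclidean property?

No

Euclidean: no — g R a and g R b, but not a R b.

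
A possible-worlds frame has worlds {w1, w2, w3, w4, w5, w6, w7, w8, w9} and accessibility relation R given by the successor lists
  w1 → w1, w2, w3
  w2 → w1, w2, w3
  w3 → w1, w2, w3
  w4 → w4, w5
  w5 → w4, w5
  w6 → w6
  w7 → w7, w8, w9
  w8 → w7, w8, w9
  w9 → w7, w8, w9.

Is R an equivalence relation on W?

Yes

Reflexive: yes — every world is R-related to itself.
Symmetric: yes — every pair in R has its reverse in R.
Transitive: yes — every two-step R-path is closed by a direct edge.
So R is an equivalence relation.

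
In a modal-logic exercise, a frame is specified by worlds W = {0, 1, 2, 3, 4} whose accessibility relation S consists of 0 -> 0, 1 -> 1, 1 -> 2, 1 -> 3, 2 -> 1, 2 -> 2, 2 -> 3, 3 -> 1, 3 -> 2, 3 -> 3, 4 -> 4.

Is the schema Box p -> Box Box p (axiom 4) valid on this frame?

The schema 4 characterises exactly the transitive frames.
Transitive: yes — every two-step S-path is closed by a direct edge.

Yes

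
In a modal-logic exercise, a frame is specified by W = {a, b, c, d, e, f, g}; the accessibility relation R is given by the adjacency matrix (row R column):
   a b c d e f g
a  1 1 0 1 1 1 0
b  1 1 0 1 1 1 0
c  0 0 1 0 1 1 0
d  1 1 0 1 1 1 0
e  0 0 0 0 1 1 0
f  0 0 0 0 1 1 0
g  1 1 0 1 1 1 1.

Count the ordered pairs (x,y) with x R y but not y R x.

13

Enumerating: (a,e), (a,f), (b,e), (b,f), (c,e), (c,f), (d,e), (d,f), (g,a), (g,b), (g,d), (g,e), (g,f).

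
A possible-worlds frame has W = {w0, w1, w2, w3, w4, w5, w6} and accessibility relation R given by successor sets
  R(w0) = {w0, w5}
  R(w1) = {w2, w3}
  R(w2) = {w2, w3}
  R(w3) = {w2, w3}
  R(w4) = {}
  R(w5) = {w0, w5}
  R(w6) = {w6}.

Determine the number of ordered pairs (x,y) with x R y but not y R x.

2

Enumerating: (w1,w2), (w1,w3).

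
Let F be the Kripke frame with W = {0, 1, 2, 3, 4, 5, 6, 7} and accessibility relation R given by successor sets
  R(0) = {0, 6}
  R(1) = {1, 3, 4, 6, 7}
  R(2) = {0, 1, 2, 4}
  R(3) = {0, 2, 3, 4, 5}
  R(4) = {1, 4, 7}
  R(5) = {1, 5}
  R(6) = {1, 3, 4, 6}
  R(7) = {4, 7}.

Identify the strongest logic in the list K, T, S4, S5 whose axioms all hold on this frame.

T

Reflexive (axiom T): yes — every world is R-related to itself.
Transitive (axiom 4): no — 0 R 6 and 6 R 1, but not 0 R 1.
Euclidean (axiom 5): no — 1 R 3 and 1 R 6, but not 3 R 6.
So F validates K, T; S4 would additionally require R to be transitive. The strongest is T.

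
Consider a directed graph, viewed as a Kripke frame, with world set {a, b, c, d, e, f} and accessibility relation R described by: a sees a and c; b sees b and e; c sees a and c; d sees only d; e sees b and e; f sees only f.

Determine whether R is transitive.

Transitive: yes — every two-step R-path is closed by a direct edge.

Yes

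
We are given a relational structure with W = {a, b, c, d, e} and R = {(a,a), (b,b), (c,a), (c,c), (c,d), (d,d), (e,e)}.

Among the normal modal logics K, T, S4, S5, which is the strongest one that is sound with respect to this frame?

S4

Reflexive (axiom T): yes — every world is R-related to itself.
Transitive (axiom 4): yes — every two-step R-path is closed by a direct edge.
Euclidean (axiom 5): no — c R a and c R d, but not a R d.
So F validates K, T, S4; S5 would additionally require R to be Euclidean. The strongest is S4.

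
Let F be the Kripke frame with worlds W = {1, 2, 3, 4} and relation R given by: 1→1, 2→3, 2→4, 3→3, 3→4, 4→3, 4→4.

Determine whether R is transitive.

Transitive: yes — every two-step R-path is closed by a direct edge.

Yes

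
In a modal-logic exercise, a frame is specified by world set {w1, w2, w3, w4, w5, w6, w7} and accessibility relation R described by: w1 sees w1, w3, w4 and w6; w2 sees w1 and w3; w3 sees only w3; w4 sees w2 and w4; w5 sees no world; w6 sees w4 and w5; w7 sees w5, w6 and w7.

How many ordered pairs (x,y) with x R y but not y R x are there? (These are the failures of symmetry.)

Enumerating: (w1,w3), (w1,w4), (w1,w6), (w2,w1), (w2,w3), (w4,w2), (w6,w4), (w6,w5), (w7,w5), (w7,w6).

10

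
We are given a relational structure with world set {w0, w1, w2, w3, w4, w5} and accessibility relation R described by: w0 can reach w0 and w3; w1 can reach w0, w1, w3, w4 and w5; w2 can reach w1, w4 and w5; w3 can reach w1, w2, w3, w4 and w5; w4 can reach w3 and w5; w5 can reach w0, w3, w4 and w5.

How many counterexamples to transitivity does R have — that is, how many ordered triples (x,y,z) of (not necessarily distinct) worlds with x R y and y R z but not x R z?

Enumerating: (w0,w3,w1), (w0,w3,w2), (w0,w3,w4), (w0,w3,w5), (w1,w3,w2), (w2,w1,w0), (w2,w1,w3), (w2,w4,w3), (w2,w5,w0), (w2,w5,w3), (w3,w1,w0), (w3,w5,w0), … and 7 more.
Total: 19.

19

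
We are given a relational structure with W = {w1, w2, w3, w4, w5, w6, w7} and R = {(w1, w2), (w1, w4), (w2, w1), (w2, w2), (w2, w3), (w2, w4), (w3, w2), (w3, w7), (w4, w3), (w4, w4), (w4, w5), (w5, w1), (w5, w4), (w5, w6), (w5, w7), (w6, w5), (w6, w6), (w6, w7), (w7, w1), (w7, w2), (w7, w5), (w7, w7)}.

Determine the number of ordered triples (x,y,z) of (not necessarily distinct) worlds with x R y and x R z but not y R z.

33

Enumerating: (w1,w4,w2), (w2,w1,w1), (w2,w1,w3), (w2,w3,w1), (w2,w3,w3), (w2,w3,w4), (w2,w4,w1), (w2,w4,w2), (w3,w2,w7), (w4,w3,w3), (w4,w3,w4), (w4,w3,w5), … and 21 more.
Total: 33.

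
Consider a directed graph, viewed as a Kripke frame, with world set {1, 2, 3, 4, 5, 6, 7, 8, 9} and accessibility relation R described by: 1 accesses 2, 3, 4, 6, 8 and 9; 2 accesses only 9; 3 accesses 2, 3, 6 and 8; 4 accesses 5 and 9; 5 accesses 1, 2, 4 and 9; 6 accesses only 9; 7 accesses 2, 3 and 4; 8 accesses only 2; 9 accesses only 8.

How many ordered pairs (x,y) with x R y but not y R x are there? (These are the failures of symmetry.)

Enumerating: (1,2), (1,3), (1,4), (1,6), (1,8), (1,9), (2,9), (3,2), (3,6), (3,8), (4,9), (5,1), … and 8 more.
Total: 20.

20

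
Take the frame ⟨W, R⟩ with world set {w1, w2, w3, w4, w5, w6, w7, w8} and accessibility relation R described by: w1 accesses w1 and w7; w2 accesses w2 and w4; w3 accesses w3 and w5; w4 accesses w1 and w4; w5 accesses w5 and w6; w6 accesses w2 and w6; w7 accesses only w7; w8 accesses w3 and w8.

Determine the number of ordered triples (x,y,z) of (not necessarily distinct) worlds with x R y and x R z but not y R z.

Enumerating: (w1,w7,w1), (w2,w4,w2), (w3,w5,w3), (w4,w1,w4), (w5,w6,w5), (w6,w2,w6), (w8,w3,w8).

7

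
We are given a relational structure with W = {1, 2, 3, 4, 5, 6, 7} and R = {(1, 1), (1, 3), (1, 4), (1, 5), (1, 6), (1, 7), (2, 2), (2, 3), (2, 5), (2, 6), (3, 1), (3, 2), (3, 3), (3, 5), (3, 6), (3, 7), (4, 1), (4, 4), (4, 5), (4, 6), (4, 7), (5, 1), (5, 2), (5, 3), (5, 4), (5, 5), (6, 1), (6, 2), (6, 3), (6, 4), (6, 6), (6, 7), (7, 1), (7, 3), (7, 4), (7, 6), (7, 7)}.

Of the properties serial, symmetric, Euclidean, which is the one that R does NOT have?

Serial: yes — every world has a successor (e.g. 1 R 1).
Symmetric: yes — every pair in R has its reverse in R.
Euclidean: no — 1 R 3 and 1 R 4, but not 3 R 4.
Only Euclidean fails.

Euclidean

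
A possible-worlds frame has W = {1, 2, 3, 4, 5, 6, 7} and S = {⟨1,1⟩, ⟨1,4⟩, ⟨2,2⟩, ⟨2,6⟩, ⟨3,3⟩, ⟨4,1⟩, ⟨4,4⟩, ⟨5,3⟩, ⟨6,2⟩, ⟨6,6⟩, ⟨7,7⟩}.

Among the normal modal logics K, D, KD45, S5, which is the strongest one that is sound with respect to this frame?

KD45

Serial (axiom D): yes — every world has a successor (e.g. 1 S 1).
Euclidean (axiom 5): yes — any two successors of a common world are S-related.
Transitive (axiom 4): yes — every two-step S-path is closed by a direct edge.
Reflexive (axiom T): no — 5 is not related to itself.
So F validates K, D, KD45; S5 would additionally require S to be reflexive. The strongest is KD45.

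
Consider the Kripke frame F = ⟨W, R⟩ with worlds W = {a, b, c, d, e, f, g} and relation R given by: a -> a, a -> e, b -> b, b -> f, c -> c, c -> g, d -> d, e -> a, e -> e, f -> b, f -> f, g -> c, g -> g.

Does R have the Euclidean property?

Yes

Euclidean: yes — any two successors of a common world are R-related.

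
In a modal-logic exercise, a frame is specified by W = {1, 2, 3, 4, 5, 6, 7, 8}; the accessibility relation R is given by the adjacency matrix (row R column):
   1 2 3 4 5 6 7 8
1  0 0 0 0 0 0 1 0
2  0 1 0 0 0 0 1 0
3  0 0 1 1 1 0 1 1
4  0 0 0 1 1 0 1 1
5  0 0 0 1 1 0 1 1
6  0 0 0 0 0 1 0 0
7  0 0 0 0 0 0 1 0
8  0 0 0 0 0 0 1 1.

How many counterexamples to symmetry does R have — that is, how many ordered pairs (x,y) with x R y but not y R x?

Enumerating: (1,7), (2,7), (3,4), (3,5), (3,7), (3,8), (4,7), (4,8), (5,7), (5,8), (8,7).

11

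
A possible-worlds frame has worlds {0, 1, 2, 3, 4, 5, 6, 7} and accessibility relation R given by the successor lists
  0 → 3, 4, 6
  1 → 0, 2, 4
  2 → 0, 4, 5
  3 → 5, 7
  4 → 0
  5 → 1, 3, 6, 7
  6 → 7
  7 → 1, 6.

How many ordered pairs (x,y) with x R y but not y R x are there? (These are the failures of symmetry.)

Enumerating: (0,3), (0,6), (1,0), (1,2), (1,4), (2,0), (2,4), (2,5), (3,7), (5,1), (5,6), (5,7), (7,1).

13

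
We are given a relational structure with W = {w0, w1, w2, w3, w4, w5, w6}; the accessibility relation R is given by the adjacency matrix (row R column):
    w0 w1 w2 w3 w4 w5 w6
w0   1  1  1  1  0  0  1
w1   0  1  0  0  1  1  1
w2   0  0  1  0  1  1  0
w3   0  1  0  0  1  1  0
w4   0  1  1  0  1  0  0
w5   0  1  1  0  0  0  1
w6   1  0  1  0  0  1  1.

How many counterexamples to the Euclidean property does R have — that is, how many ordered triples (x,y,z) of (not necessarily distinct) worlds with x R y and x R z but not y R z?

36

Enumerating: (w0,w1,w0), (w0,w1,w2), (w0,w1,w3), (w0,w2,w0), (w0,w2,w1), (w0,w2,w3), (w0,w2,w6), (w0,w3,w0), (w0,w3,w2), (w0,w3,w3), (w0,w3,w6), (w0,w6,w1), … and 24 more.
Total: 36.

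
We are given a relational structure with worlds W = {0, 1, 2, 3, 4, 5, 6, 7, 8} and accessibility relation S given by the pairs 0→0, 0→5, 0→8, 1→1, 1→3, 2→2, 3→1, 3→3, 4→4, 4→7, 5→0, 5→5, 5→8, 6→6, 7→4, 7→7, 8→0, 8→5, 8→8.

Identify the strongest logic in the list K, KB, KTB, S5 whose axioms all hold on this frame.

Symmetric (axiom B): yes — every pair in S has its reverse in S.
Reflexive (axiom T): yes — every world is S-related to itself.
Euclidean (axiom 5): yes — any two successors of a common world are S-related.
So F validates K, KB, KTB, S5. The strongest is S5.

S5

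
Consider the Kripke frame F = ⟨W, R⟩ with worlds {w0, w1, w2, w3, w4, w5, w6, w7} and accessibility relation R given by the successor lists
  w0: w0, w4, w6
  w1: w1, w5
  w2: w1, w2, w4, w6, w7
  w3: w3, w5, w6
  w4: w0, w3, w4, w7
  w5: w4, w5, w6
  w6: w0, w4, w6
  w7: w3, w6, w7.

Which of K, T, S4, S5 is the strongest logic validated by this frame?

Reflexive (axiom T): yes — every world is R-related to itself.
Transitive (axiom 4): no — w0 R w4 and w4 R w3, but not w0 R w3.
Euclidean (axiom 5): no — w0 R w4 and w0 R w6, but not w4 R w6.
So F validates K, T; S4 would additionally require R to be transitive. The strongest is T.

T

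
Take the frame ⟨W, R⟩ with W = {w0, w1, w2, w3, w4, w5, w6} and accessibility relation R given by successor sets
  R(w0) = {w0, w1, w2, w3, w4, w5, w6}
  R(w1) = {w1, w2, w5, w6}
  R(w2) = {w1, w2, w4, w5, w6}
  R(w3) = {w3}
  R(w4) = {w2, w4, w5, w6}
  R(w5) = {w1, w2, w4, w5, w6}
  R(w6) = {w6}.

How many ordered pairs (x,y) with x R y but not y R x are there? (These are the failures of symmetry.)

Enumerating: (w0,w1), (w0,w2), (w0,w3), (w0,w4), (w0,w5), (w0,w6), (w1,w6), (w2,w6), (w4,w6), (w5,w6).

10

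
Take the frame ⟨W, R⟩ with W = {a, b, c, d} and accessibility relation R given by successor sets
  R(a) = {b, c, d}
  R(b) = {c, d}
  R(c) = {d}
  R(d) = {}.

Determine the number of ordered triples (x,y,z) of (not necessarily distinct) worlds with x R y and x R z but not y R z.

Enumerating: (a,b,b), (a,c,b), (a,c,c), (a,d,b), (a,d,c), (a,d,d), (b,c,c), (b,d,c), (b,d,d), (c,d,d).

10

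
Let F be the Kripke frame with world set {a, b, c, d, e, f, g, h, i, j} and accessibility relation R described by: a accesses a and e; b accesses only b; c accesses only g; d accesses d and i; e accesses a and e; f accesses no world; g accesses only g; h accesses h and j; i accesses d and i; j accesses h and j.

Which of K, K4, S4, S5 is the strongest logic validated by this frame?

K4

Transitive (axiom 4): yes — every two-step R-path is closed by a direct edge.
Reflexive (axiom T): no — c is not related to itself.
Euclidean (axiom 5): yes — any two successors of a common world are R-related.
So F validates K, K4; S4 would additionally require R to be reflexive. The strongest is K4.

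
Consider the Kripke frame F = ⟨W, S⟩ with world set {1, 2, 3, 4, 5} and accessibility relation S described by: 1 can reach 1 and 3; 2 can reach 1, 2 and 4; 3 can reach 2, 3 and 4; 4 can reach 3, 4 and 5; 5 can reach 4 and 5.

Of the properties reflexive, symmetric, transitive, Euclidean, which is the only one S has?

reflexive

Reflexive: yes — every world is S-related to itself.
Symmetric: no — 1 S 3 but not 3 S 1.
Transitive: no — 1 S 3 and 3 S 2, but not 1 S 2.
Euclidean: no — 2 S 1 and 2 S 4, but not 1 S 4.
Only reflexive holds.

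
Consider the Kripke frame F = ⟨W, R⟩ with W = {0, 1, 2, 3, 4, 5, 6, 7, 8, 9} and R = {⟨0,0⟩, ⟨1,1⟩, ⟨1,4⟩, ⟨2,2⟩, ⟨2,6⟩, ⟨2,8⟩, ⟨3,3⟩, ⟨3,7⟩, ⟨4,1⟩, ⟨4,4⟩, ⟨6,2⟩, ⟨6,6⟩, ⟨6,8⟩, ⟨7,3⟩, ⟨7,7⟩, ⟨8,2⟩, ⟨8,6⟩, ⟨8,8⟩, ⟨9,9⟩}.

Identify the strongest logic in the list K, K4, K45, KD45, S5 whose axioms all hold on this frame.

Transitive (axiom 4): yes — every two-step R-path is closed by a direct edge.
Euclidean (axiom 5): yes — any two successors of a common world are R-related.
Serial (axiom D): no — 5 has no R-successor.
Reflexive (axiom T): no — 5 is not related to itself.
So F validates K, K4, K45; KD45 would additionally require R to be serial. The strongest is K45.

K45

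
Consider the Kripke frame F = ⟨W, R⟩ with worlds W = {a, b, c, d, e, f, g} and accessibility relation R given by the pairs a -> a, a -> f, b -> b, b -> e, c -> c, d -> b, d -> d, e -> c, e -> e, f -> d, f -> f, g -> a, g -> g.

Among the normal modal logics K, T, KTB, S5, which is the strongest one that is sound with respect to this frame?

T

Reflexive (axiom T): yes — every world is R-related to itself.
Symmetric (axiom B): no — a R f but not f R a.
Euclidean (axiom 5): no — a R f and a R a, but not f R a.
So F validates K, T; KTB would additionally require R to be symmetric. The strongest is T.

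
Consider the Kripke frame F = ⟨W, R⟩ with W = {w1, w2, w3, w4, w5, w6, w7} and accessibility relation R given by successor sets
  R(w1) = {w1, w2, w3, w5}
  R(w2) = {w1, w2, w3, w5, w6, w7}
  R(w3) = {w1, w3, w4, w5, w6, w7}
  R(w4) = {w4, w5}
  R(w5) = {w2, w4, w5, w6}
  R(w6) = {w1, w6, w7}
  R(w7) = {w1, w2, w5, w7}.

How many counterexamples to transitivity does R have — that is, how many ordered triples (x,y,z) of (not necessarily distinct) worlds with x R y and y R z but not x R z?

29

Enumerating: (w1,w2,w6), (w1,w2,w7), (w1,w3,w4), (w1,w3,w6), (w1,w3,w7), (w1,w5,w4), (w1,w5,w6), (w2,w3,w4), (w2,w5,w4), (w3,w1,w2), (w3,w5,w2), (w3,w7,w2), … and 17 more.
Total: 29.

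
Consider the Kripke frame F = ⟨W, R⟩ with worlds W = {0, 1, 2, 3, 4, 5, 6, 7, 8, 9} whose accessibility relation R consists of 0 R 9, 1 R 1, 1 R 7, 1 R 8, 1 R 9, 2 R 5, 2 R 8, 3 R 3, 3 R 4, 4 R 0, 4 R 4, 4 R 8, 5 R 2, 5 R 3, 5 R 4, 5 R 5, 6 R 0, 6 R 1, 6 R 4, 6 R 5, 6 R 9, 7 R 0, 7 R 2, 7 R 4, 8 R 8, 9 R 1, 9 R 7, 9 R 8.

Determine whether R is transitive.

Transitive: no — 0 R 9 and 9 R 1, but not 0 R 1.

No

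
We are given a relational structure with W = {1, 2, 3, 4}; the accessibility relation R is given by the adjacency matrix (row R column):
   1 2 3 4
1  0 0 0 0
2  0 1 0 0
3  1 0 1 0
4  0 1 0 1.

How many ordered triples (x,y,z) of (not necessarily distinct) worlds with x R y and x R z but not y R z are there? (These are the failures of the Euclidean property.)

3

Enumerating: (3,1,1), (3,1,3), (4,2,4).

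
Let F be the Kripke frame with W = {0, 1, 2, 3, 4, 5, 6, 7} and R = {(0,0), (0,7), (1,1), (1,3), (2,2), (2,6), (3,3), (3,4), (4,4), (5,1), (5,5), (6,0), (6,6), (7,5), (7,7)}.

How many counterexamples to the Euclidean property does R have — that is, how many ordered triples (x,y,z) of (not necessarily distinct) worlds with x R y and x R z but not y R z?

7

Enumerating: (0,7,0), (1,3,1), (2,6,2), (3,4,3), (5,1,5), (6,0,6), (7,5,7).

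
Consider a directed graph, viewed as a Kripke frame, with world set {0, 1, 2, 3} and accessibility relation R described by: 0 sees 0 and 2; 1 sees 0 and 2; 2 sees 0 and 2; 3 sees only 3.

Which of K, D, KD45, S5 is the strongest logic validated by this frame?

Serial (axiom D): yes — every world has a successor (e.g. 0 R 0).
Euclidean (axiom 5): yes — any two successors of a common world are R-related.
Transitive (axiom 4): yes — every two-step R-path is closed by a direct edge.
Reflexive (axiom T): no — 1 is not related to itself.
So F validates K, D, KD45; S5 would additionally require R to be reflexive. The strongest is KD45.

KD45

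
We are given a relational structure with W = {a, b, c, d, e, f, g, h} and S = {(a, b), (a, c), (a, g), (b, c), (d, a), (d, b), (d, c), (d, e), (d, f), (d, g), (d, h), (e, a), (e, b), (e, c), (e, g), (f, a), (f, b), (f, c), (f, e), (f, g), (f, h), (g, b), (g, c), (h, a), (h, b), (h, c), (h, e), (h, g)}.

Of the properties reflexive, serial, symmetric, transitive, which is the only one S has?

transitive

Reflexive: no — a is not related to itself.
Serial: no — c has no S-successor.
Symmetric: no — a S b but not b S a.
Transitive: yes — every two-step S-path is closed by a direct edge.
Only transitive holds.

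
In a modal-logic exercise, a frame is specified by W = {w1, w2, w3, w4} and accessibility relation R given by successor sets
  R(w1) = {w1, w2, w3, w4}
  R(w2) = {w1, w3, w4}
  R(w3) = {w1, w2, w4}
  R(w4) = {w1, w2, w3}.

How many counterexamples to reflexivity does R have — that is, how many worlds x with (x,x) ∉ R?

3

Enumerating: w2, w3, w4.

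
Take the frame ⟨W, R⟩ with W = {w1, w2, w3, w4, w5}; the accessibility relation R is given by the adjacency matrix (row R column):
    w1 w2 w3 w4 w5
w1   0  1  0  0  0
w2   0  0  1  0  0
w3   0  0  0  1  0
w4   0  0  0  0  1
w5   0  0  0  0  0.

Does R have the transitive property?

Transitive: no — w1 R w2 and w2 R w3, but not w1 R w3.

No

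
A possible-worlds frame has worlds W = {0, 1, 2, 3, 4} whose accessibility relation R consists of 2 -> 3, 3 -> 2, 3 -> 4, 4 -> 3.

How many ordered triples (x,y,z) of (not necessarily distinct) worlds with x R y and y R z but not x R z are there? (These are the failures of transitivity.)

6

Enumerating: (2,3,2), (2,3,4), (3,2,3), (3,4,3), (4,3,2), (4,3,4).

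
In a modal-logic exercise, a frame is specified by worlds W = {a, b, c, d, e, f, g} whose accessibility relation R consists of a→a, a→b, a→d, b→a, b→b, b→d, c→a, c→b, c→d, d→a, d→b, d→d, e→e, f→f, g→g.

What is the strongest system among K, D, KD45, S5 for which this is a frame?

KD45

Serial (axiom D): yes — every world has a successor (e.g. a R a).
Euclidean (axiom 5): yes — any two successors of a common world are R-related.
Transitive (axiom 4): yes — every two-step R-path is closed by a direct edge.
Reflexive (axiom T): no — c is not related to itself.
So F validates K, D, KD45; S5 would additionally require R to be reflexive. The strongest is KD45.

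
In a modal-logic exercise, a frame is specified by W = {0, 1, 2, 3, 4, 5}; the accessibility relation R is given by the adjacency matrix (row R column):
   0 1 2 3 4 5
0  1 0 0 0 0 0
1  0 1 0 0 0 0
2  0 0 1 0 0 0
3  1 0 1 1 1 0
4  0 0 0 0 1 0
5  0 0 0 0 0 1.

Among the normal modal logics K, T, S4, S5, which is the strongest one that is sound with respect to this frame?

S4

Reflexive (axiom T): yes — every world is R-related to itself.
Transitive (axiom 4): yes — every two-step R-path is closed by a direct edge.
Euclidean (axiom 5): no — 3 R 0 and 3 R 2, but not 0 R 2.
So F validates K, T, S4; S5 would additionally require R to be Euclidean. The strongest is S4.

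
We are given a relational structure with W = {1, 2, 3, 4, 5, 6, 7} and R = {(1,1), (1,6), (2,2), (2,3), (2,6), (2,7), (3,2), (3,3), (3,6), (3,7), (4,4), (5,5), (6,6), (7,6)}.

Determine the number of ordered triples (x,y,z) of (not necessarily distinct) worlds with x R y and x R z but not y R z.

13

Enumerating: (1,6,1), (2,6,2), (2,6,3), (2,6,7), (2,7,2), (2,7,3), (2,7,7), (3,6,2), (3,6,3), (3,6,7), (3,7,2), (3,7,3), (3,7,7).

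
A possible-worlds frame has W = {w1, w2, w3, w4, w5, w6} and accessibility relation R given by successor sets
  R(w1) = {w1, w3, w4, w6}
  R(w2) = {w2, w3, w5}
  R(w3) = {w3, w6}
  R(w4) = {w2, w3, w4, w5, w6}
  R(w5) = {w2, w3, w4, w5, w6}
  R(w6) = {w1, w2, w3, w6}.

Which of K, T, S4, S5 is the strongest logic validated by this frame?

T

Reflexive (axiom T): yes — every world is R-related to itself.
Transitive (axiom 4): no — w1 R w4 and w4 R w2, but not w1 R w2.
Euclidean (axiom 5): no — w1 R w3 and w1 R w4, but not w3 R w4.
So F validates K, T; S4 would additionally require R to be transitive. The strongest is T.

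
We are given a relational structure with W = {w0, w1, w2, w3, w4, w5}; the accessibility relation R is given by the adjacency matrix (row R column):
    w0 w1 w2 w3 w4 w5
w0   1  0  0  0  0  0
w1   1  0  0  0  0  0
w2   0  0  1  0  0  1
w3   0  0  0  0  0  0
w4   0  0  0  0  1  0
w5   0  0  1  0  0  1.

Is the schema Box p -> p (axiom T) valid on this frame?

No

The schema T characterises exactly the reflexive frames.
Reflexive: no — w1 is not related to itself.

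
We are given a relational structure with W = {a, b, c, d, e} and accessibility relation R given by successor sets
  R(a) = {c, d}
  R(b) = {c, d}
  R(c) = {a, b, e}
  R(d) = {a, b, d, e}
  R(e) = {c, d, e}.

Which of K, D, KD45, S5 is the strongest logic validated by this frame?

Serial (axiom D): yes — every world has a successor (e.g. a R c).
Euclidean (axiom 5): no — a R c and a R d, but not c R d.
Transitive (axiom 4): no — a R c and c R b, but not a R b.
Reflexive (axiom T): no — a is not related to itself.
So F validates K, D; KD45 would additionally require R to be Euclidean and transitive. The strongest is D.

D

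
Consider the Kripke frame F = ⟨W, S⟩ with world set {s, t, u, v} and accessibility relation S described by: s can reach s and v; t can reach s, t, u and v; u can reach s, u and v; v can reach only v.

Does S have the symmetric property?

Symmetric: no — s S v but not v S s.

No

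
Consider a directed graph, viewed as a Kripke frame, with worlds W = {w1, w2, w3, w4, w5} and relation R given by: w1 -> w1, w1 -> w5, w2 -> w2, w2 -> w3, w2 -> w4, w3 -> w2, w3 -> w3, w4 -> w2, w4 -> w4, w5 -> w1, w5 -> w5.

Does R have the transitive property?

Transitive: no — w3 R w2 and w2 R w4, but not w3 R w4.

No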